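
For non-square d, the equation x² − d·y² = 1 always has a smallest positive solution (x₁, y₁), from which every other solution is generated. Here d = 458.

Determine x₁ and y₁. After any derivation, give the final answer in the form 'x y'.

√458 = [21; 2,2,42, …], period ℓ=3 (odd) → k=5
a_0=21:  p_0=21·1+0=21,  q_0=21·0+1=1
…
a_4=2:  p_4=2·4537+107=9181,  q_4=2·212+5=429
a_5=2:  p_5=2·9181+4537=22899,  q_5=2·429+212=1070
fundamental: x₁=22899, y₁=1070  (since 524364201 − 458·1144900 = 1)

22899 1070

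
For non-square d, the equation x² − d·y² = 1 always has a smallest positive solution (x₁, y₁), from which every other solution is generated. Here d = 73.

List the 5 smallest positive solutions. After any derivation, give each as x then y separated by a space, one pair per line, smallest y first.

2281249 267000
10408194000001 1218186966000
47487364308614281249 5557975596000801000
216661004683313632776000001 25358252540801244373932000
988515400545561595548925838281249 115696976500895037877980001335000

√73 → a₀=8, period (1,1,5,5,1,1,16); ℓ=7 odd so k=13
a_0=8:  p_0=8·1+0=8,  q_0=8·0+1=1
…
a_2=1:  p_2=1·9+8=17,  q_2=1·1+1=2
a_3=5:  p_3=5·17+9=94,  q_3=5·2+1=11
a_4=5:  p_4=5·94+17=487,  q_4=5·11+2=57
a_5=1:  p_5=1·487+94=581,  q_5=1·57+11=68
a_6=1:  p_6=1·581+487=1068,  q_6=1·68+57=125
a_7=16:  p_7=16·1068+581=17669,  q_7=16·125+68=2068
…
a_11=5:  p_11=5·200767+36406=1040241,  q_11=5·23498+4261=121751
a_12=1:  p_12=1·1040241+200767=1241008,  q_12=1·121751+23498=145249
a_13=1:  p_13=1·1241008+1040241=2281249,  q_13=1·145249+121751=267000
(x₁, y₁) = (2281249, 267000);  2281249² − 73·267000² = 1 ✓
(x_2, y_2) = (2281249·2281249 + 73·267000·267000, 2281249·267000 + 267000·2281249) = (10408194000001, 1218186966000)
(x_3, y_3) = (2281249·10408194000001 + 73·267000·1218186966000, 2281249·1218186966000 + 267000·10408194000001) = (47487364308614281249, 5557975596000801000)
(x_4, y_4) = (2281249·47487364308614281249 + 73·267000·5557975596000801000, 2281249·5557975596000801000 + 267000·47487364308614281249) = (216661004683313632776000001, 25358252540801244373932000)
(x_5, y_5) = (2281249·216661004683313632776000001 + 73·267000·25358252540801244373932000, 2281249·25358252540801244373932000 + 267000·216661004683313632776000001) = (988515400545561595548925838281249, 115696976500895037877980001335000)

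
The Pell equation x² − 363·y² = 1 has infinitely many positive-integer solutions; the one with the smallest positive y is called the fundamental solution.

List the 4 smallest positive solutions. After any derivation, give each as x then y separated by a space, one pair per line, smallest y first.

√363 → a₀=19, period (19,38); ℓ=2 even so k=1
i=0: a=19 ⇒ p=19, q=1
i=1: a=19 ⇒ p=362, q=19
(x₁, y₁) = (362, 19);  362² − 363·19² = 1 ✓
(x_2, y_2) = (362·362 + 363·19·19, 362·19 + 19·362) = (262087, 13756)
(x_3, y_3) = (362·262087 + 363·19·13756, 362·13756 + 19·262087) = (189750626, 9959325)
(x_4, y_4) = (362·189750626 + 363·19·9959325, 362·9959325 + 19·189750626) = (137379191137, 7210537544)

362 19
262087 13756
189750626 9959325
137379191137 7210537544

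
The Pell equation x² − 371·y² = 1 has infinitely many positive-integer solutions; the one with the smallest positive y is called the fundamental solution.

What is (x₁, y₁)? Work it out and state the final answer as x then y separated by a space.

1695 88

√371 = [19; 3,1,4,1,3,38, …], period ℓ=6 (even) → k=5
a_0=19:  p_0=19·1+0=19,  q_0=19·0+1=1
…
a_2=1:  p_2=1·58+19=77,  q_2=1·3+1=4
a_3=4:  p_3=4·77+58=366,  q_3=4·4+3=19
a_4=1:  p_4=1·366+77=443,  q_4=1·19+4=23
a_5=3:  p_5=3·443+366=1695,  q_5=3·23+19=88
fundamental: x₁=1695, y₁=88  (since 2873025 − 371·7744 = 1)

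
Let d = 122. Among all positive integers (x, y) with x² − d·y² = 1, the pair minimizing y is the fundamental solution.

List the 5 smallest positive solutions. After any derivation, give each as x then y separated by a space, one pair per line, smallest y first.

√122 = [11; 22, …], period ℓ=1 (odd) → k=1
step 0: (11, 1)  from 11·(1,0) + (0,1)
step 1: (243, 22)  from 22·(11,1) + (1,0)
→ (243, 22).  Check: 243²=59049, 122·22²=59048, difference 1.
n=2: (243,22)∘(243,22) = (243·243+122·22·22, 243·22+22·243) = (118097,10692)
n=3: (118097,10692)∘(243,22) = (243·118097+122·22·10692, 243·10692+22·118097) = (57394899,5196290)
n=4: (57394899,5196290)∘(243,22) = (243·57394899+122·22·5196290, 243·5196290+22·57394899) = (27893802817,2525386248)
n=5: (27893802817,2525386248)∘(243,22) = (243·27893802817+122·22·2525386248, 243·2525386248+22·27893802817) = (13556330774163,1227332520238)

243 22
118097 10692
57394899 5196290
27893802817 2525386248
13556330774163 1227332520238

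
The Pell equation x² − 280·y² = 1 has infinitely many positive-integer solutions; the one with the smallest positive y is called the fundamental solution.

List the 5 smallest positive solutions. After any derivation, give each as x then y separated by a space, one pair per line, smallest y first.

251 15
126001 7530
63252251 3780045
31752504001 1897575060
15939693756251 952578900075

√280 = [16; 1,2,1,2,1,32, …], period ℓ=6 (even) → k=5
k=0  a_k=16  p_k/q_k = 16/1
k=1  a_k=1  p_k/q_k = 17/1
k=2  a_k=2  p_k/q_k = 50/3
k=3  a_k=1  p_k/q_k = 67/4
k=4  a_k=2  p_k/q_k = 184/11
k=5  a_k=1  p_k/q_k = 251/15
→ (251, 15).  Check: 251²=63001, 280·15²=63000, difference 1.
(x_2, y_2) = (251·251 + 280·15·15, 251·15 + 15·251) = (126001, 7530)
(x_3, y_3) = (251·126001 + 280·15·7530, 251·7530 + 15·126001) = (63252251, 3780045)
(x_4, y_4) = (251·63252251 + 280·15·3780045, 251·3780045 + 15·63252251) = (31752504001, 1897575060)
(x_5, y_5) = (251·31752504001 + 280·15·1897575060, 251·1897575060 + 15·31752504001) = (15939693756251, 952578900075)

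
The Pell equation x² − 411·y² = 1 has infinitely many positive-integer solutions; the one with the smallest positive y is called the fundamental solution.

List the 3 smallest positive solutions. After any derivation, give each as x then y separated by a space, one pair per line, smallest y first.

√411 = [20; 3,1,1,1,19,1,1,1,3,40, …], period ℓ=10 (even) → k=9
k=0  a_k=20  p_k/q_k = 20/1
…
k=2  a_k=1  p_k/q_k = 81/4
k=3  a_k=1  p_k/q_k = 142/7
…
k=6  a_k=1  p_k/q_k = 4602/227
…
k=8  a_k=1  p_k/q_k = 13583/670
k=9  a_k=3  p_k/q_k = 49730/2453
fundamental: x₁=49730, y₁=2453  (since 2473072900 − 411·6017209 = 1)
n=2: (49730,2453)∘(49730,2453) = (49730·49730+411·2453·2453, 49730·2453+2453·49730) = (4946145799,243975380)
n=3: (4946145799,243975380)∘(49730,2453) = (49730·4946145799+411·2453·243975380, 49730·243975380+2453·4946145799) = (491943661118810,24265791292347)

49730 2453
4946145799 243975380
491943661118810 24265791292347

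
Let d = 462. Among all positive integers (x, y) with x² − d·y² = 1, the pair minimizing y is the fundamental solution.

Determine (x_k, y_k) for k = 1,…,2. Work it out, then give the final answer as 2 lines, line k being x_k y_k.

43 2
3697 172

√462 → a₀=21, period (2,42); ℓ=2 even so k=1
a_0=21:  p_0=21·1+0=21,  q_0=21·0+1=1
a_1=2:  p_1=2·21+1=43,  q_1=2·1+0=2
→ (43, 2).  Check: 43²=1849, 462·2²=1848, difference 1.
(43+2√462)^2 = 3697 + 172√462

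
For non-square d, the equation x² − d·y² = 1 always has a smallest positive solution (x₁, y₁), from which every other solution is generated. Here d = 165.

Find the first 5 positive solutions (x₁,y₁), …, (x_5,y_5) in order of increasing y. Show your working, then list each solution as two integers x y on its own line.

1079 84
2328481 181272
5024860919 391184892
10843647534721 844176815664
23400586355066999 1821733177018020

√165 = [12; 1,5,2,5,1,24, …], period ℓ=6 (even) → k=5
k=0  a_k=12  p_k/q_k = 12/1
…
k=2  a_k=5  p_k/q_k = 77/6
…
k=4  a_k=5  p_k/q_k = 912/71
k=5  a_k=1  p_k/q_k = 1079/84
fundamental: x₁=1079, y₁=84  (since 1164241 − 165·7056 = 1)
k=2:  x_2 = 1079·1079+165·84·84 = 2328481,  y_2 = 1079·84+84·1079 = 181272
k=3:  x_3 = 1079·2328481+165·84·181272 = 5024860919,  y_3 = 1079·181272+84·2328481 = 391184892
k=4:  x_4 = 1079·5024860919+165·84·391184892 = 10843647534721,  y_4 = 1079·391184892+84·5024860919 = 844176815664
k=5:  x_5 = 1079·10843647534721+165·84·844176815664 = 23400586355066999,  y_5 = 1079·844176815664+84·10843647534721 = 1821733177018020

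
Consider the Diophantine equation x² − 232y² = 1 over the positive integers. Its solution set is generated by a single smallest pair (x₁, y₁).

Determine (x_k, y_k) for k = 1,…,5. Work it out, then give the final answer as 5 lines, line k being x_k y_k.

19603 1287
768555217 50458122
30131975818099 1978261129845
1181354243155834177 77559705806244948
46316174427035658925363 3040805823861378301443

√232 = [15; 4,3,7,3,4,30, …], period ℓ=6 (even) → k=5
i=0: a=15 ⇒ p=15, q=1
i=1: a=4 ⇒ p=61, q=4
i=2: a=3 ⇒ p=198, q=13
i=3: a=7 ⇒ p=1447, q=95
i=4: a=3 ⇒ p=4539, q=298
i=5: a=4 ⇒ p=19603, q=1287
→ (19603, 1287).  Check: 19603²=384277609, 232·1287²=384277608, difference 1.
(19603+1287√232)^2 = 768555217 + 50458122√232
(19603+1287√232)^3 = 30131975818099 + 1978261129845√232
(19603+1287√232)^4 = 1181354243155834177 + 77559705806244948√232
(19603+1287√232)^5 = 46316174427035658925363 + 3040805823861378301443√232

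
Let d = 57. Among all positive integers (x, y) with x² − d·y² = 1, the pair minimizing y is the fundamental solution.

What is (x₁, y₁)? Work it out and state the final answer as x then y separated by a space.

d=57: √d = [7; 1,1,4,1,1,14] (ℓ=6, even), read p_5/q_5
a_0=7:  p_0=7·1+0=7,  q_0=7·0+1=1
…
a_2=1:  p_2=1·8+7=15,  q_2=1·1+1=2
…
a_4=1:  p_4=1·68+15=83,  q_4=1·9+2=11
a_5=1:  p_5=1·83+68=151,  q_5=1·11+9=20
fundamental: x₁=151, y₁=20  (since 22801 − 57·400 = 1)

151 20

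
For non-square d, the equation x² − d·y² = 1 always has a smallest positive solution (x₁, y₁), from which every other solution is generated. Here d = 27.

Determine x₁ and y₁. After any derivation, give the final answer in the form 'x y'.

[5; 5,10] for √27; ℓ=2 ⇒ convergent index 1
k=0  a_k=5  p_k/q_k = 5/1
k=1  a_k=5  p_k/q_k = 26/5
→ (26, 5).  Check: 26²=676, 27·5²=675, difference 1.

26 5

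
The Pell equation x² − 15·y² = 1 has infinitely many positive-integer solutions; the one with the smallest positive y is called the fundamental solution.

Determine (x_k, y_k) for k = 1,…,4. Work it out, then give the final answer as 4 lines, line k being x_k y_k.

[3; 1,6] for √15; ℓ=2 ⇒ convergent index 1
step 0: (3, 1)  from 3·(1,0) + (0,1)
step 1: (4, 1)  from 1·(3,1) + (1,0)
fundamental: x₁=4, y₁=1  (since 16 − 15·1 = 1)
(4+1√15)^2 = 31 + 8√15
(4+1√15)^3 = 244 + 63√15
(4+1√15)^4 = 1921 + 496√15

4 1
31 8
244 63
1921 496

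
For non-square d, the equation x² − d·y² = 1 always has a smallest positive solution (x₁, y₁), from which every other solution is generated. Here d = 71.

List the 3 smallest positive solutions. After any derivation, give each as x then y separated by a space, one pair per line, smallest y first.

3480 413
24220799 2874480
168576757560 20006380387

√71 → a₀=8, period (2,2,1,7,1,2,2,16); ℓ=8 even so k=7
k=0  a_k=8  p_k/q_k = 8/1
…
k=2  a_k=2  p_k/q_k = 42/5
k=3  a_k=1  p_k/q_k = 59/7
k=4  a_k=7  p_k/q_k = 455/54
k=5  a_k=1  p_k/q_k = 514/61
k=6  a_k=2  p_k/q_k = 1483/176
k=7  a_k=2  p_k/q_k = 3480/413
→ (3480, 413).  Check: 3480²=12110400, 71·413²=12110399, difference 1.
(x_2, y_2) = (3480·3480 + 71·413·413, 3480·413 + 413·3480) = (24220799, 2874480)
(x_3, y_3) = (3480·24220799 + 71·413·2874480, 3480·2874480 + 413·24220799) = (168576757560, 20006380387)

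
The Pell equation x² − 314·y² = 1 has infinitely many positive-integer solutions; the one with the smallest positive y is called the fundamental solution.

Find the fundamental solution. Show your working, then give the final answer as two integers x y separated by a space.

392499 22150

√314 = [17; 1,2,1,1,2,1,34, …], period ℓ=7 (odd) → k=13
a_0=17:  p_0=17·1+0=17,  q_0=17·0+1=1
a_1=1:  p_1=1·17+1=18,  q_1=1·1+0=1
a_2=2:  p_2=2·18+17=53,  q_2=2·1+1=3
a_3=1:  p_3=1·53+18=71,  q_3=1·3+1=4
a_4=1:  p_4=1·71+53=124,  q_4=1·4+3=7
a_5=2:  p_5=2·124+71=319,  q_5=2·7+4=18
a_6=1:  p_6=1·319+124=443,  q_6=1·18+7=25
a_7=34:  p_7=34·443+319=15381,  q_7=34·25+18=868
…
a_9=2:  p_9=2·15824+15381=47029,  q_9=2·893+868=2654
a_10=1:  p_10=1·47029+15824=62853,  q_10=1·2654+893=3547
a_11=1:  p_11=1·62853+47029=109882,  q_11=1·3547+2654=6201
a_12=2:  p_12=2·109882+62853=282617,  q_12=2·6201+3547=15949
a_13=1:  p_13=1·282617+109882=392499,  q_13=1·15949+6201=22150
→ (392499, 22150).  Check: 392499²=154055465001, 314·22150²=154055465000, difference 1.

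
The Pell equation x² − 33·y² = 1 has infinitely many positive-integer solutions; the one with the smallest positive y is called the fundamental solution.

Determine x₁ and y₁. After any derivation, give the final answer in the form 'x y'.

[5; 1,2,1,10] for √33; ℓ=4 ⇒ convergent index 3
step 0: (5, 1)  from 5·(1,0) + (0,1)
step 1: (6, 1)  from 1·(5,1) + (1,0)
step 2: (17, 3)  from 2·(6,1) + (5,1)
step 3: (23, 4)  from 1·(17,3) + (6,1)
(x₁, y₁) = (23, 4);  23² − 33·4² = 1 ✓

23 4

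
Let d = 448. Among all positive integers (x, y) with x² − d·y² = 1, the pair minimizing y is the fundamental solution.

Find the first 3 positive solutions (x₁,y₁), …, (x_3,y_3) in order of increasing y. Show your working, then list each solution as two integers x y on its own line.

[21; 6,42] for √448; ℓ=2 ⇒ convergent index 1
step 0: (21, 1)  from 21·(1,0) + (0,1)
step 1: (127, 6)  from 6·(21,1) + (1,0)
→ (127, 6).  Check: 127²=16129, 448·6²=16128, difference 1.
n=2: (127,6)∘(127,6) = (127·127+448·6·6, 127·6+6·127) = (32257,1524)
n=3: (32257,1524)∘(127,6) = (127·32257+448·6·1524, 127·1524+6·32257) = (8193151,387090)

127 6
32257 1524
8193151 387090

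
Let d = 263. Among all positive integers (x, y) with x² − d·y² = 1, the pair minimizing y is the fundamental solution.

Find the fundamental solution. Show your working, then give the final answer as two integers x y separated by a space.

139128 8579

√263 = [16; 4,1,1,1,1,15,1,1,1,1,4,32, …], period ℓ=12 (even) → k=11
k=0  a_k=16  p_k/q_k = 16/1
k=1  a_k=4  p_k/q_k = 65/4
…
k=3  a_k=1  p_k/q_k = 146/9
k=4  a_k=1  p_k/q_k = 227/14
…
k=6  a_k=15  p_k/q_k = 5822/359
…
k=10  a_k=1  p_k/q_k = 30229/1864
k=11  a_k=4  p_k/q_k = 139128/8579
(x₁, y₁) = (139128, 8579);  139128² − 263·8579² = 1 ✓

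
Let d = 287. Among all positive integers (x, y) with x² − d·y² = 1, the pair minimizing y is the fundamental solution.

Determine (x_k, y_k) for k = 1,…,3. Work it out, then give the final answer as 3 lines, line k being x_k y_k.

√287 = [16; 1,15,1,32, …], period ℓ=4 (even) → k=3
k=0  a_k=16  p_k/q_k = 16/1
k=1  a_k=1  p_k/q_k = 17/1
k=2  a_k=15  p_k/q_k = 271/16
k=3  a_k=1  p_k/q_k = 288/17
→ (288, 17).  Check: 288²=82944, 287·17²=82943, difference 1.
n=2: (288,17)∘(288,17) = (288·288+287·17·17, 288·17+17·288) = (165887,9792)
n=3: (165887,9792)∘(288,17) = (288·165887+287·17·9792, 288·9792+17·165887) = (95550624,5640175)

288 17
165887 9792
95550624 5640175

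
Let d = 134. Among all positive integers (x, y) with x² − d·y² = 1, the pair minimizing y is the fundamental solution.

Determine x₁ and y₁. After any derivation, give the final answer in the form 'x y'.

145925 12606

√134 → a₀=11, period (1,1,2,1,3,…,1,1,22); ℓ=14 even so k=13
a_0=11:  p_0=11·1+0=11,  q_0=11·0+1=1
…
a_2=1:  p_2=1·12+11=23,  q_2=1·1+1=2
a_3=2:  p_3=2·23+12=58,  q_3=2·2+1=5
a_4=1:  p_4=1·58+23=81,  q_4=1·5+2=7
a_5=3:  p_5=3·81+58=301,  q_5=3·7+5=26
a_6=1:  p_6=1·301+81=382,  q_6=1·26+7=33
…
a_10=1:  p_10=1·17630+4503=22133,  q_10=1·1523+389=1912
a_11=2:  p_11=2·22133+17630=61896,  q_11=2·1912+1523=5347
a_12=1:  p_12=1·61896+22133=84029,  q_12=1·5347+1912=7259
a_13=1:  p_13=1·84029+61896=145925,  q_13=1·7259+5347=12606
→ (145925, 12606).  Check: 145925²=21294105625, 134·12606²=21294105624, difference 1.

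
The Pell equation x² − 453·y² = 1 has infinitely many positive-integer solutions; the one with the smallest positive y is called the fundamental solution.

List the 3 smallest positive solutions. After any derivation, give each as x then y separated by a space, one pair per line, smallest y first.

1653751 77700
5469784740001 256992905400
18091323967121133751 850004548596233100

d=453: √d = [21; 3,1,1,10,14,10,1,1,3,42] (ℓ=10, even), read p_9/q_9
k=0  a_k=21  p_k/q_k = 21/1
…
k=4  a_k=10  p_k/q_k = 1575/74
…
k=8  a_k=1  p_k/q_k = 469329/22051
k=9  a_k=3  p_k/q_k = 1653751/77700
(x₁, y₁) = (1653751, 77700);  1653751² − 453·77700² = 1 ✓
(1653751+77700√453)^2 = 5469784740001 + 256992905400√453
(1653751+77700√453)^3 = 18091323967121133751 + 850004548596233100√453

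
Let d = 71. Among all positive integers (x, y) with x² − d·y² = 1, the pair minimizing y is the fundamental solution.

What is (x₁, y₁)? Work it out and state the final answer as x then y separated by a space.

3480 413

√71 → a₀=8, period (2,2,1,7,1,2,2,16); ℓ=8 even so k=7
a_0=8:  p_0=8·1+0=8,  q_0=8·0+1=1
a_1=2:  p_1=2·8+1=17,  q_1=2·1+0=2
a_2=2:  p_2=2·17+8=42,  q_2=2·2+1=5
…
a_5=1:  p_5=1·455+59=514,  q_5=1·54+7=61
a_6=2:  p_6=2·514+455=1483,  q_6=2·61+54=176
a_7=2:  p_7=2·1483+514=3480,  q_7=2·176+61=413
(x₁, y₁) = (3480, 413);  3480² − 71·413² = 1 ✓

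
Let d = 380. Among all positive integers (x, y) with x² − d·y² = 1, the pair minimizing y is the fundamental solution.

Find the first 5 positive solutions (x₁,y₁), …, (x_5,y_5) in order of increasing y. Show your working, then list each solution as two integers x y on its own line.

39 2
3041 156
237159 12166
18495361 948792
1442400999 73993610

√380 → a₀=19, period (2,38); ℓ=2 even so k=1
i=0: a=19 ⇒ p=19, q=1
i=1: a=2 ⇒ p=39, q=2
(x₁, y₁) = (39, 2);  39² − 380·2² = 1 ✓
k=2:  x_2 = 39·39+380·2·2 = 3041,  y_2 = 39·2+2·39 = 156
k=3:  x_3 = 39·3041+380·2·156 = 237159,  y_3 = 39·156+2·3041 = 12166
k=4:  x_4 = 39·237159+380·2·12166 = 18495361,  y_4 = 39·12166+2·237159 = 948792
k=5:  x_5 = 39·18495361+380·2·948792 = 1442400999,  y_5 = 39·948792+2·18495361 = 73993610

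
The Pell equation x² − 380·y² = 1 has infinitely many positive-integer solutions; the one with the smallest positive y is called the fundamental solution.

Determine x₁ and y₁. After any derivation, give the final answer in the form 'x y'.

39 2

√380 = [19; 2,38, …], period ℓ=2 (even) → k=1
i=0: a=19 ⇒ p=19, q=1
i=1: a=2 ⇒ p=39, q=2
(x₁, y₁) = (39, 2);  39² − 380·2² = 1 ✓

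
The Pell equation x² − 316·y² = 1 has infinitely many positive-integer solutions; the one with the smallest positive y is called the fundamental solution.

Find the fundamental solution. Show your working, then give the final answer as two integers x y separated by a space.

√316 → a₀=17, period (1,3,2,8,2,3,1,34); ℓ=8 even so k=7
a_0=17:  p_0=17·1+0=17,  q_0=17·0+1=1
a_1=1:  p_1=1·17+1=18,  q_1=1·1+0=1
a_2=3:  p_2=3·18+17=71,  q_2=3·1+1=4
a_3=2:  p_3=2·71+18=160,  q_3=2·4+1=9
a_4=8:  p_4=8·160+71=1351,  q_4=8·9+4=76
a_5=2:  p_5=2·1351+160=2862,  q_5=2·76+9=161
a_6=3:  p_6=3·2862+1351=9937,  q_6=3·161+76=559
a_7=1:  p_7=1·9937+2862=12799,  q_7=1·559+161=720
→ (12799, 720).  Check: 12799²=163814401, 316·720²=163814400, difference 1.

12799 720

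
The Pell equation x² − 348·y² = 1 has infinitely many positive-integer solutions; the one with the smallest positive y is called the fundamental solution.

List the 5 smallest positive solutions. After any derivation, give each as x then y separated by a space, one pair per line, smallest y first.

[18; 1,1,1,8,1,1,1,36] for √348; ℓ=8 ⇒ convergent index 7
i=0: a=18 ⇒ p=18, q=1
i=1: a=1 ⇒ p=19, q=1
i=2: a=1 ⇒ p=37, q=2
i=3: a=1 ⇒ p=56, q=3
i=4: a=8 ⇒ p=485, q=26
i=5: a=1 ⇒ p=541, q=29
i=6: a=1 ⇒ p=1026, q=55
i=7: a=1 ⇒ p=1567, q=84
→ (1567, 84).  Check: 1567²=2455489, 348·84²=2455488, difference 1.
k=2:  x_2 = 1567·1567+348·84·84 = 4910977,  y_2 = 1567·84+84·1567 = 263256
k=3:  x_3 = 1567·4910977+348·84·263256 = 15391000351,  y_3 = 1567·263256+84·4910977 = 825044220
k=4:  x_4 = 1567·15391000351+348·84·825044220 = 48235390189057,  y_4 = 1567·825044220+84·15391000351 = 2585688322224
k=5:  x_5 = 1567·48235390189057+348·84·2585688322224 = 151169697461504287,  y_5 = 1567·2585688322224+84·48235390189057 = 8103546376805796

1567 84
4910977 263256
15391000351 825044220
48235390189057 2585688322224
151169697461504287 8103546376805796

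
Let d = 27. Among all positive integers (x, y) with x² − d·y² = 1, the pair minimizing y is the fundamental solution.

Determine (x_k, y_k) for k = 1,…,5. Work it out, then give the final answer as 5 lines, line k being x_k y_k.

d=27: √d = [5; 5,10] (ℓ=2, even), read p_1/q_1
k=0  a_k=5  p_k/q_k = 5/1
k=1  a_k=5  p_k/q_k = 26/5
→ (26, 5).  Check: 26²=676, 27·5²=675, difference 1.
k=2:  x_2 = 26·26+27·5·5 = 1351,  y_2 = 26·5+5·26 = 260
k=3:  x_3 = 26·1351+27·5·260 = 70226,  y_3 = 26·260+5·1351 = 13515
k=4:  x_4 = 26·70226+27·5·13515 = 3650401,  y_4 = 26·13515+5·70226 = 702520
k=5:  x_5 = 26·3650401+27·5·702520 = 189750626,  y_5 = 26·702520+5·3650401 = 36517525

26 5
1351 260
70226 13515
3650401 702520
189750626 36517525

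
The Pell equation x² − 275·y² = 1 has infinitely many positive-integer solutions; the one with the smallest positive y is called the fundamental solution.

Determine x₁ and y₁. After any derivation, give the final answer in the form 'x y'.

d=275: √d = [16; 1,1,2,1,1,32] (ℓ=6, even), read p_5/q_5
k=0  a_k=16  p_k/q_k = 16/1
…
k=2  a_k=1  p_k/q_k = 33/2
k=3  a_k=2  p_k/q_k = 83/5
k=4  a_k=1  p_k/q_k = 116/7
k=5  a_k=1  p_k/q_k = 199/12
fundamental: x₁=199, y₁=12  (since 39601 − 275·144 = 1)

199 12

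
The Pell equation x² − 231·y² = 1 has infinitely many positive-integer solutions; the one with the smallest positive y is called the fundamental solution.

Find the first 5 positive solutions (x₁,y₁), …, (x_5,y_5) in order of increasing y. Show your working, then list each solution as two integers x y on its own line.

76 5
11551 760
1755676 115515
266851201 17557520
40559626876 2668627525

d=231: √d = [15; 5,30] (ℓ=2, even), read p_1/q_1
step 0: (15, 1)  from 15·(1,0) + (0,1)
step 1: (76, 5)  from 5·(15,1) + (1,0)
(x₁, y₁) = (76, 5);  76² − 231·5² = 1 ✓
n=2: (76,5)∘(76,5) = (76·76+231·5·5, 76·5+5·76) = (11551,760)
n=3: (11551,760)∘(76,5) = (76·11551+231·5·760, 76·760+5·11551) = (1755676,115515)
n=4: (1755676,115515)∘(76,5) = (76·1755676+231·5·115515, 76·115515+5·1755676) = (266851201,17557520)
n=5: (266851201,17557520)∘(76,5) = (76·266851201+231·5·17557520, 76·17557520+5·266851201) = (40559626876,2668627525)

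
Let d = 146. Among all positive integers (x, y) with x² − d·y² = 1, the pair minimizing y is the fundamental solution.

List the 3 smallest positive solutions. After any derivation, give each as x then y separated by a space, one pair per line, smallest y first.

√146 = [12; 12,24, …], period ℓ=2 (even) → k=1
a_0=12:  p_0=12·1+0=12,  q_0=12·0+1=1
a_1=12:  p_1=12·12+1=145,  q_1=12·1+0=12
(x₁, y₁) = (145, 12);  145² − 146·12² = 1 ✓
n=2: (145,12)∘(145,12) = (145·145+146·12·12, 145·12+12·145) = (42049,3480)
n=3: (42049,3480)∘(145,12) = (145·42049+146·12·3480, 145·3480+12·42049) = (12194065,1009188)

145 12
42049 3480
12194065 1009188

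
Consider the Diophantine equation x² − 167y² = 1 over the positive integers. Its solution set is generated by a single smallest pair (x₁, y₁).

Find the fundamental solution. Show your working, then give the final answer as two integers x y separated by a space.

168 13

√167 → a₀=12, period (1,11,1,24); ℓ=4 even so k=3
step 0: (12, 1)  from 12·(1,0) + (0,1)
…
step 2: (155, 12)  from 11·(13,1) + (12,1)
step 3: (168, 13)  from 1·(155,12) + (13,1)
(x₁, y₁) = (168, 13);  168² − 167·13² = 1 ✓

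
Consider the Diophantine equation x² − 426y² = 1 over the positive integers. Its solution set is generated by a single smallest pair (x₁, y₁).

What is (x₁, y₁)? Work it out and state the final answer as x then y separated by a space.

88751 4300

d=426: √d = [20; 1,1,1,3,2,6,2,3,1,1,1,40] (ℓ=12, even), read p_11/q_11
i=0: a=20 ⇒ p=20, q=1
…
i=2: a=1 ⇒ p=41, q=2
i=3: a=1 ⇒ p=62, q=3
i=4: a=3 ⇒ p=227, q=11
i=5: a=2 ⇒ p=516, q=25
i=6: a=6 ⇒ p=3323, q=161
…
i=8: a=3 ⇒ p=24809, q=1202
…
i=10: a=1 ⇒ p=56780, q=2751
i=11: a=1 ⇒ p=88751, q=4300
(x₁, y₁) = (88751, 4300);  88751² − 426·4300² = 1 ✓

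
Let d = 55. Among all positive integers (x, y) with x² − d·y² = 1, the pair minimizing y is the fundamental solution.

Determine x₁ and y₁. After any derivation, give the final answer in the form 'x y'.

89 12

d=55: √d = [7; 2,2,2,14] (ℓ=4, even), read p_3/q_3
i=0: a=7 ⇒ p=7, q=1
i=1: a=2 ⇒ p=15, q=2
i=2: a=2 ⇒ p=37, q=5
i=3: a=2 ⇒ p=89, q=12
fundamental: x₁=89, y₁=12  (since 7921 − 55·144 = 1)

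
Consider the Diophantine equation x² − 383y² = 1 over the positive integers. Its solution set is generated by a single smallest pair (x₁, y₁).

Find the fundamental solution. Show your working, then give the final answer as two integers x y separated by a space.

18768 959

[19; 1,1,3,19,3,1,1,38] for √383; ℓ=8 ⇒ convergent index 7
i=0: a=19 ⇒ p=19, q=1
…
i=6: a=1 ⇒ p=10705, q=547
i=7: a=1 ⇒ p=18768, q=959
fundamental: x₁=18768, y₁=959  (since 352237824 − 383·919681 = 1)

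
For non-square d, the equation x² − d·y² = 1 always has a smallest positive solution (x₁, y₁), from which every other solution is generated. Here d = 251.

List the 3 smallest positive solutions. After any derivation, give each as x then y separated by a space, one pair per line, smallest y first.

3674890 231957
27009633024199 1704832919460
198514860608593651330 12530146894788486843

√251 → a₀=15, period (1,5,2,1,2,…,5,1,30); ℓ=14 even so k=13
k=0  a_k=15  p_k/q_k = 15/1
…
k=6  a_k=2  p_k/q_k = 1917/121
k=7  a_k=15  p_k/q_k = 29563/1866
k=8  a_k=2  p_k/q_k = 61043/3853
…
k=10  a_k=1  p_k/q_k = 212692/13425
…
k=12  a_k=5  p_k/q_k = 3097857/195535
k=13  a_k=1  p_k/q_k = 3674890/231957
fundamental: x₁=3674890, y₁=231957  (since 13504816512100 − 251·53804049849 = 1)
n=2: (3674890,231957)∘(3674890,231957) = (3674890·3674890+251·231957·231957, 3674890·231957+231957·3674890) = (27009633024199,1704832919460)
n=3: (27009633024199,1704832919460)∘(3674890,231957) = (3674890·27009633024199+251·231957·1704832919460, 3674890·1704832919460+231957·27009633024199) = (198514860608593651330,12530146894788486843)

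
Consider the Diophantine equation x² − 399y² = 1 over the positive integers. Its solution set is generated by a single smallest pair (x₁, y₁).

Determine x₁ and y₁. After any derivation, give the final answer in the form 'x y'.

20 1

√399 → a₀=19, period (1,38); ℓ=2 even so k=1
a_0=19:  p_0=19·1+0=19,  q_0=19·0+1=1
a_1=1:  p_1=1·19+1=20,  q_1=1·1+0=1
→ (20, 1).  Check: 20²=400, 399·1²=399, difference 1.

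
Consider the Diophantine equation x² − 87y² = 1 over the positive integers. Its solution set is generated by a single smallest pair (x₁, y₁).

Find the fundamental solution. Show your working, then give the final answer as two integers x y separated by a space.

28 3

√87 = [9; 3,18, …], period ℓ=2 (even) → k=1
i=0: a=9 ⇒ p=9, q=1
i=1: a=3 ⇒ p=28, q=3
fundamental: x₁=28, y₁=3  (since 784 − 87·9 = 1)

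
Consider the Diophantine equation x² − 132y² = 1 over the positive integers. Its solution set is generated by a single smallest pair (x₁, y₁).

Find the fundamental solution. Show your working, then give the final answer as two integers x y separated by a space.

√132 = [11; 2,22, …], period ℓ=2 (even) → k=1
i=0: a=11 ⇒ p=11, q=1
i=1: a=2 ⇒ p=23, q=2
→ (23, 2).  Check: 23²=529, 132·2²=528, difference 1.

23 2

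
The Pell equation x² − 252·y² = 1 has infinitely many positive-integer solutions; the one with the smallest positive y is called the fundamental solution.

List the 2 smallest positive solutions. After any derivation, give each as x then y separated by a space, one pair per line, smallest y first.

[15; 1,6,1,30] for √252; ℓ=4 ⇒ convergent index 3
i=0: a=15 ⇒ p=15, q=1
…
i=2: a=6 ⇒ p=111, q=7
i=3: a=1 ⇒ p=127, q=8
fundamental: x₁=127, y₁=8  (since 16129 − 252·64 = 1)
(x_2, y_2) = (127·127 + 252·8·8, 127·8 + 8·127) = (32257, 2032)

127 8
32257 2032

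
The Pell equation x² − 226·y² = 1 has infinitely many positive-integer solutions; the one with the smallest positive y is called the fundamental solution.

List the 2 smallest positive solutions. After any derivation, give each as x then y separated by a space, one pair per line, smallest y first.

451 30
406801 27060

√226 → a₀=15, period (30); ℓ=1 odd so k=1
k=0  a_k=15  p_k/q_k = 15/1
k=1  a_k=30  p_k/q_k = 451/30
→ (451, 30).  Check: 451²=203401, 226·30²=203400, difference 1.
(451+30√226)^2 = 406801 + 27060√226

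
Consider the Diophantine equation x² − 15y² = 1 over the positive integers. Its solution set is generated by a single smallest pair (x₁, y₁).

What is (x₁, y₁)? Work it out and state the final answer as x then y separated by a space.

4 1

√15 = [3; 1,6, …], period ℓ=2 (even) → k=1
k=0  a_k=3  p_k/q_k = 3/1
k=1  a_k=1  p_k/q_k = 4/1
→ (4, 1).  Check: 4²=16, 15·1²=15, difference 1.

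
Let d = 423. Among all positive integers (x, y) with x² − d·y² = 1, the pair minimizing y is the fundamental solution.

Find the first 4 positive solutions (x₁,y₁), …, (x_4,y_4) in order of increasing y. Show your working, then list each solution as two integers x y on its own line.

4607 224
42448897 2063936
391124132351 19017106080
3603817713033217 175223613357184

d=423: √d = [20; 1,1,3,4,3,1,1,40] (ℓ=8, even), read p_7/q_7
a_0=20:  p_0=20·1+0=20,  q_0=20·0+1=1
…
a_2=1:  p_2=1·21+20=41,  q_2=1·1+1=2
…
a_4=4:  p_4=4·144+41=617,  q_4=4·7+2=30
…
a_6=1:  p_6=1·1995+617=2612,  q_6=1·97+30=127
a_7=1:  p_7=1·2612+1995=4607,  q_7=1·127+97=224
(x₁, y₁) = (4607, 224);  4607² − 423·224² = 1 ✓
k=2:  x_2 = 4607·4607+423·224·224 = 42448897,  y_2 = 4607·224+224·4607 = 2063936
k=3:  x_3 = 4607·42448897+423·224·2063936 = 391124132351,  y_3 = 4607·2063936+224·42448897 = 19017106080
k=4:  x_4 = 4607·391124132351+423·224·19017106080 = 3603817713033217,  y_4 = 4607·19017106080+224·391124132351 = 175223613357184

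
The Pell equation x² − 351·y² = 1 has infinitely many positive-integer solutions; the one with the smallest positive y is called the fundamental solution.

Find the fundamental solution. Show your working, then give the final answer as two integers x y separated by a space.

√351 → a₀=18, period (1,2,1,3,2,2,2,3,1,2,1,36); ℓ=12 even so k=11
step 0: (18, 1)  from 18·(1,0) + (0,1)
step 1: (19, 1)  from 1·(18,1) + (1,0)
…
step 5: (637, 34)  from 2·(281,15) + (75,4)
step 6: (1555, 83)  from 2·(637,34) + (281,15)
…
step 8: (12796, 683)  from 3·(3747,200) + (1555,83)
step 9: (16543, 883)  from 1·(12796,683) + (3747,200)
step 10: (45882, 2449)  from 2·(16543,883) + (12796,683)
step 11: (62425, 3332)  from 1·(45882,2449) + (16543,883)
→ (62425, 3332).  Check: 62425²=3896880625, 351·3332²=3896880624, difference 1.

62425 3332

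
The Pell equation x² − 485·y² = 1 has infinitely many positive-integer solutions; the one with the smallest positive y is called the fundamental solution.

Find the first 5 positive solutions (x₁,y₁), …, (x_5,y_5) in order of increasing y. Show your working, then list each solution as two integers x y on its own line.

√485 → a₀=22, period (44); ℓ=1 odd so k=1
k=0  a_k=22  p_k/q_k = 22/1
k=1  a_k=44  p_k/q_k = 969/44
→ (969, 44).  Check: 969²=938961, 485·44²=938960, difference 1.
n=2: (969,44)∘(969,44) = (969·969+485·44·44, 969·44+44·969) = (1877921,85272)
n=3: (1877921,85272)∘(969,44) = (969·1877921+485·44·85272, 969·85272+44·1877921) = (3639409929,165257092)
n=4: (3639409929,165257092)∘(969,44) = (969·3639409929+485·44·165257092, 969·165257092+44·3639409929) = (7053174564481,320268159024)
n=5: (7053174564481,320268159024)∘(969,44) = (969·7053174564481+485·44·320268159024, 969·320268159024+44·7053174564481) = (13669048666554249,620679526931420)

969 44
1877921 85272
3639409929 165257092
7053174564481 320268159024
13669048666554249 620679526931420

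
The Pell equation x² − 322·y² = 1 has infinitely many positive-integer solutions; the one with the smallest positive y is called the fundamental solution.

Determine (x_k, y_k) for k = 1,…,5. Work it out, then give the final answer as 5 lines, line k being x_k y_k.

√322 = [17; 1,16,1,34, …], period ℓ=4 (even) → k=3
i=0: a=17 ⇒ p=17, q=1
…
i=2: a=16 ⇒ p=305, q=17
i=3: a=1 ⇒ p=323, q=18
(x₁, y₁) = (323, 18);  323² − 322·18² = 1 ✓
(x_2, y_2) = (323·323 + 322·18·18, 323·18 + 18·323) = (208657, 11628)
(x_3, y_3) = (323·208657 + 322·18·11628, 323·11628 + 18·208657) = (134792099, 7511670)
(x_4, y_4) = (323·134792099 + 322·18·7511670, 323·7511670 + 18·134792099) = (87075487297, 4852527192)
(x_5, y_5) = (323·87075487297 + 322·18·4852527192, 323·4852527192 + 18·87075487297) = (56250630001763, 3134725054362)

323 18
208657 11628
134792099 7511670
87075487297 4852527192
56250630001763 3134725054362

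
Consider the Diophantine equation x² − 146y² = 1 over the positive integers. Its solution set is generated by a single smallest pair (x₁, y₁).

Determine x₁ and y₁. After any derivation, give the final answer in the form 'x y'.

d=146: √d = [12; 12,24] (ℓ=2, even), read p_1/q_1
i=0: a=12 ⇒ p=12, q=1
i=1: a=12 ⇒ p=145, q=12
→ (145, 12).  Check: 145²=21025, 146·12²=21024, difference 1.

145 12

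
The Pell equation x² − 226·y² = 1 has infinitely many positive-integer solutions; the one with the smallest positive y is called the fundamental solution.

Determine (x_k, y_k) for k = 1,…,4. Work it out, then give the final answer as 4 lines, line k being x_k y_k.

451 30
406801 27060
366934051 24408090
330974107201 22016070120

√226 → a₀=15, period (30); ℓ=1 odd so k=1
step 0: (15, 1)  from 15·(1,0) + (0,1)
step 1: (451, 30)  from 30·(15,1) + (1,0)
fundamental: x₁=451, y₁=30  (since 203401 − 226·900 = 1)
n=2: (451,30)∘(451,30) = (451·451+226·30·30, 451·30+30·451) = (406801,27060)
n=3: (406801,27060)∘(451,30) = (451·406801+226·30·27060, 451·27060+30·406801) = (366934051,24408090)
n=4: (366934051,24408090)∘(451,30) = (451·366934051+226·30·24408090, 451·24408090+30·366934051) = (330974107201,22016070120)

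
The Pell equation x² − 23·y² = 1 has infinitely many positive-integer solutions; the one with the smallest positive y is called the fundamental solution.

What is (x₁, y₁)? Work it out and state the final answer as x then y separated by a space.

24 5

[4; 1,3,1,8] for √23; ℓ=4 ⇒ convergent index 3
step 0: (4, 1)  from 4·(1,0) + (0,1)
step 1: (5, 1)  from 1·(4,1) + (1,0)
step 2: (19, 4)  from 3·(5,1) + (4,1)
step 3: (24, 5)  from 1·(19,4) + (5,1)
(x₁, y₁) = (24, 5);  24² − 23·5² = 1 ✓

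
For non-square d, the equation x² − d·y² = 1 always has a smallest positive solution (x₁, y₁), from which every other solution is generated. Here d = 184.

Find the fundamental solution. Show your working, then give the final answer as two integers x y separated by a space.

24335 1794

√184 = [13; 1,1,3,2,1,2,1,2,3,1,1,26, …], period ℓ=12 (even) → k=11
a_0=13:  p_0=13·1+0=13,  q_0=13·0+1=1
a_1=1:  p_1=1·13+1=14,  q_1=1·1+0=1
a_2=1:  p_2=1·14+13=27,  q_2=1·1+1=2
a_3=3:  p_3=3·27+14=95,  q_3=3·2+1=7
…
a_7=1:  p_7=1·841+312=1153,  q_7=1·62+23=85
a_8=2:  p_8=2·1153+841=3147,  q_8=2·85+62=232
a_9=3:  p_9=3·3147+1153=10594,  q_9=3·232+85=781
a_10=1:  p_10=1·10594+3147=13741,  q_10=1·781+232=1013
a_11=1:  p_11=1·13741+10594=24335,  q_11=1·1013+781=1794
fundamental: x₁=24335, y₁=1794  (since 592192225 − 184·3218436 = 1)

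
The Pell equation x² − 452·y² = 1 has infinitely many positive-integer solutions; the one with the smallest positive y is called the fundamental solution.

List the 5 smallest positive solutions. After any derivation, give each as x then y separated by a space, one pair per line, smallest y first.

1204353 56648
2900932297217 136448377488
6987493029899166849 328664025545553880
16830816386073401651890177 791655010315592455701792
40540488414026331506287881514113 1906864173276900777578095047272

√452 = [21; 3,1,5,3,10,3,5,1,3,42, …], period ℓ=10 (even) → k=9
step 0: (21, 1)  from 21·(1,0) + (0,1)
step 1: (64, 3)  from 3·(21,1) + (1,0)
…
step 4: (1552, 73)  from 3·(489,23) + (85,4)
step 5: (16009, 753)  from 10·(1552,73) + (489,23)
step 6: (49579, 2332)  from 3·(16009,753) + (1552,73)
…
step 8: (313483, 14745)  from 1·(263904,12413) + (49579,2332)
step 9: (1204353, 56648)  from 3·(313483,14745) + (263904,12413)
→ (1204353, 56648).  Check: 1204353²=1450466148609, 452·56648²=1450466148608, difference 1.
(x_2, y_2) = (1204353·1204353 + 452·56648·56648, 1204353·56648 + 56648·1204353) = (2900932297217, 136448377488)
(x_3, y_3) = (1204353·2900932297217 + 452·56648·136448377488, 1204353·136448377488 + 56648·2900932297217) = (6987493029899166849, 328664025545553880)
(x_4, y_4) = (1204353·6987493029899166849 + 452·56648·328664025545553880, 1204353·328664025545553880 + 56648·6987493029899166849) = (16830816386073401651890177, 791655010315592455701792)
(x_5, y_5) = (1204353·16830816386073401651890177 + 452·56648·791655010315592455701792, 1204353·791655010315592455701792 + 56648·16830816386073401651890177) = (40540488414026331506287881514113, 1906864173276900777578095047272)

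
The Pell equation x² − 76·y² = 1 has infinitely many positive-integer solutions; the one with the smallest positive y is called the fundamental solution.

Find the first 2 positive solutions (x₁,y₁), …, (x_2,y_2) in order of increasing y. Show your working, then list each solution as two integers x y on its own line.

√76 → a₀=8, period (1,2,1,1,5,4,5,1,1,2,1,16); ℓ=12 even so k=11
step 0: (8, 1)  from 8·(1,0) + (0,1)
step 1: (9, 1)  from 1·(8,1) + (1,0)
…
step 4: (61, 7)  from 1·(35,4) + (26,3)
…
step 10: (41488, 4759)  from 2·(16311,1871) + (8866,1017)
step 11: (57799, 6630)  from 1·(41488,4759) + (16311,1871)
→ (57799, 6630).  Check: 57799²=3340724401, 76·6630²=3340724400, difference 1.
n=2: (57799,6630)∘(57799,6630) = (57799·57799+76·6630·6630, 57799·6630+6630·57799) = (6681448801,766414740)

57799 6630
6681448801 766414740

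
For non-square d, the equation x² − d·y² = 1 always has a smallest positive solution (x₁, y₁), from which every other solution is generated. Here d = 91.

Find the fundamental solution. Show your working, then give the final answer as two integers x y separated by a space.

√91 → a₀=9, period (1,1,5,1,5,1,1,18); ℓ=8 even so k=7
k=0  a_k=9  p_k/q_k = 9/1
…
k=6  a_k=1  p_k/q_k = 849/89
k=7  a_k=1  p_k/q_k = 1574/165
(x₁, y₁) = (1574, 165);  1574² − 91·165² = 1 ✓

1574 165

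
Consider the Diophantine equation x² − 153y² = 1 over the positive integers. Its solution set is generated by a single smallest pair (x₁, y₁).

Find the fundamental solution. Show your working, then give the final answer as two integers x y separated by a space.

[12; 2,1,2,2,2,1,2,24] for √153; ℓ=8 ⇒ convergent index 7
k=0  a_k=12  p_k/q_k = 12/1
k=1  a_k=2  p_k/q_k = 25/2
…
k=3  a_k=2  p_k/q_k = 99/8
k=4  a_k=2  p_k/q_k = 235/19
k=5  a_k=2  p_k/q_k = 569/46
k=6  a_k=1  p_k/q_k = 804/65
k=7  a_k=2  p_k/q_k = 2177/176
→ (2177, 176).  Check: 2177²=4739329, 153·176²=4739328, difference 1.

2177 176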